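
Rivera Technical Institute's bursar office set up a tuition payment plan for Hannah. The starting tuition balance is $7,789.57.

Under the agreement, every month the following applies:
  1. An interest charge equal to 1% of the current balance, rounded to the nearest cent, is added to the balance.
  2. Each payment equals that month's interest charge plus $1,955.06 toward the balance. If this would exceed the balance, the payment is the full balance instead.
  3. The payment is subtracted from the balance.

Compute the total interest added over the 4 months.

$194.28

Month 1: $7,789.57 +$77.90 interest = $7,867.47; pay $2,032.96 → $5,834.51
Month 2: $5,834.51 +$58.35 interest = $5,892.86; pay $2,013.41 → $3,879.45
Month 3: $3,879.45 +$38.79 interest = $3,918.24; pay $1,993.85 → $1,924.39
Month 4: $1,924.39 +$19.24 interest = $1,943.63; pay $1,943.63 → $0.00
Total interest: $77.90 + $58.35 + $38.79 + $19.24 = $194.28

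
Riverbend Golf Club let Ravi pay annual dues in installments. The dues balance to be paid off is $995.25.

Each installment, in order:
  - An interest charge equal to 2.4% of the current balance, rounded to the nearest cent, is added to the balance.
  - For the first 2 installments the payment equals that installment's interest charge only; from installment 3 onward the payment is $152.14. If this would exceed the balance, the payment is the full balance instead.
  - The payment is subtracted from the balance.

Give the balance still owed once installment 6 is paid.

$463.48

Installment 1: $995.25 +$23.89 interest = $1,019.14; pay $23.89 → $995.25
Installment 2: $995.25 +$23.89 interest = $1,019.14; pay $23.89 → $995.25
Installment 3: $995.25 +$23.89 interest = $1,019.14; pay $152.14 → $867.00
Installment 4: $867.00 +$20.81 interest = $887.81; pay $152.14 → $735.67
Installment 5: $735.67 +$17.66 interest = $753.33; pay $152.14 → $601.19
Installment 6: $601.19 +$14.43 interest = $615.62; pay $152.14 → $463.48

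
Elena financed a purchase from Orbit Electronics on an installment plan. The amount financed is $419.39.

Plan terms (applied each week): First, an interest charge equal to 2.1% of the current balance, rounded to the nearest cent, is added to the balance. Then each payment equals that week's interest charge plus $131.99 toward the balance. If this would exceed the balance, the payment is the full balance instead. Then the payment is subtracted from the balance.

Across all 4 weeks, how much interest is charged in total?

Week 1: opening $419.39; interest $8.81 → $428.20; payment $140.80; balance $287.40
Week 2: opening $287.40; interest $6.04 → $293.44; payment $138.03; balance $155.41
Week 3: opening $155.41; interest $3.26 → $158.67; payment $135.25; balance $23.42
Week 4: opening $23.42; interest $0.49 → $23.91; payment $23.91; balance $0.00
Total interest: $8.81 + $6.04 + $3.26 + $0.49 = $18.60

$18.60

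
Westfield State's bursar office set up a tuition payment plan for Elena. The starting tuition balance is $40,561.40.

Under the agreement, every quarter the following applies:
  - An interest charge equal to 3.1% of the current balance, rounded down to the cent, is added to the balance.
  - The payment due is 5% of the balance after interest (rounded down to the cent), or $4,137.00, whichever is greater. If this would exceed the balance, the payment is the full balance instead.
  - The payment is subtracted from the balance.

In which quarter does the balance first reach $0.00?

Quarter 1: opening $40,561.40; interest $1,257.40 → $41,818.80; payment $4,137.00; balance $37,681.80
Quarter 2: opening $37,681.80; interest $1,168.13 → $38,849.93; payment $4,137.00; balance $34,712.93
Quarter 3: opening $34,712.93; interest $1,076.10 → $35,789.03; payment $4,137.00; balance $31,652.03
Quarter 4: opening $31,652.03; interest $981.21 → $32,633.24; payment $4,137.00; balance $28,496.24
Quarter 5: opening $28,496.24; interest $883.38 → $29,379.62; payment $4,137.00; balance $25,242.62
Quarter 6: opening $25,242.62; interest $782.52 → $26,025.14; payment $4,137.00; balance $21,888.14
Quarter 7: opening $21,888.14; interest $678.53 → $22,566.67; payment $4,137.00; balance $18,429.67
Quarter 8: opening $18,429.67; interest $571.31 → $19,000.98; payment $4,137.00; balance $14,863.98
Quarter 9: opening $14,863.98; interest $460.78 → $15,324.76; payment $4,137.00; balance $11,187.76
Quarter 10: opening $11,187.76; interest $346.82 → $11,534.58; payment $4,137.00; balance $7,397.58
Quarter 11: opening $7,397.58; interest $229.32 → $7,626.90; payment $4,137.00; balance $3,489.90
Quarter 12: opening $3,489.90; interest $108.18 → $3,598.08; payment $3,598.08; balance $0.00
Balance reaches $0.00 in quarter 12.

12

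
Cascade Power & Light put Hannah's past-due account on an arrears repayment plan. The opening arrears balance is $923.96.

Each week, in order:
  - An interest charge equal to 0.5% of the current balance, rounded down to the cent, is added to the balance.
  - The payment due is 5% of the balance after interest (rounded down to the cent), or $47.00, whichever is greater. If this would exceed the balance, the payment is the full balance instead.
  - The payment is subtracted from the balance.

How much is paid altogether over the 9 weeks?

# | Opening | Interest | Payment | End bal
1 | $923.96 | $4.61 | $47.00 | $881.57
2 | $881.57 | $4.40 | $47.00 | $838.97
3 | $838.97 | $4.19 | $47.00 | $796.16
4 | $796.16 | $3.98 | $47.00 | $753.14
5 | $753.14 | $3.76 | $47.00 | $709.90
6 | $709.90 | $3.54 | $47.00 | $666.44
7 | $666.44 | $3.33 | $47.00 | $622.77
8 | $622.77 | $3.11 | $47.00 | $578.88
9 | $578.88 | $2.89 | $47.00 | $534.77
Total paid: $423.00

$423.00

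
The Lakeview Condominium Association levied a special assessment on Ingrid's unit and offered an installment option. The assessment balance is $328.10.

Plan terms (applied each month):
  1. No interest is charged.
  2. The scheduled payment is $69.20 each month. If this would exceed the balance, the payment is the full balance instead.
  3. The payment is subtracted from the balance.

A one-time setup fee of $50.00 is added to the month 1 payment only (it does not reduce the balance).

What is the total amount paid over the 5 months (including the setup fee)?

# | Opening | Payment | Fee | End bal
1 | $328.10 | $69.20 | $50.00 | $258.90
2 | $258.90 | $69.20 | — | $189.70
3 | $189.70 | $69.20 | — | $120.50
4 | $120.50 | $69.20 | — | $51.30
5 | $51.30 | $51.30 | — | $0.00
Total paid: $378.10

$378.10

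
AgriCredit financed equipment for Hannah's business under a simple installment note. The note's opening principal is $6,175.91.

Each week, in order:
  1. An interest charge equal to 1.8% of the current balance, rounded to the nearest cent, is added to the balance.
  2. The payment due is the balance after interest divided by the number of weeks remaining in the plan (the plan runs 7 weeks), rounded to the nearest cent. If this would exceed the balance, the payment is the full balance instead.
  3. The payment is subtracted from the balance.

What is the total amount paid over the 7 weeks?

Week 1: opening $6,175.91; interest $111.17 → $6,287.08; payment $898.15; balance $5,388.93
Week 2: opening $5,388.93; interest $97.00 → $5,485.93; payment $914.32; balance $4,571.61
Week 3: opening $4,571.61; interest $82.29 → $4,653.90; payment $930.78; balance $3,723.12
Week 4: opening $3,723.12; interest $67.02 → $3,790.14; payment $947.54; balance $2,842.60
Week 5: opening $2,842.60; interest $51.17 → $2,893.77; payment $964.59; balance $1,929.18
Week 6: opening $1,929.18; interest $34.73 → $1,963.91; payment $981.96; balance $981.95
Week 7: opening $981.95; interest $17.68 → $999.63; payment $999.63; balance $0.00
Total paid: $6,636.97

$6,636.97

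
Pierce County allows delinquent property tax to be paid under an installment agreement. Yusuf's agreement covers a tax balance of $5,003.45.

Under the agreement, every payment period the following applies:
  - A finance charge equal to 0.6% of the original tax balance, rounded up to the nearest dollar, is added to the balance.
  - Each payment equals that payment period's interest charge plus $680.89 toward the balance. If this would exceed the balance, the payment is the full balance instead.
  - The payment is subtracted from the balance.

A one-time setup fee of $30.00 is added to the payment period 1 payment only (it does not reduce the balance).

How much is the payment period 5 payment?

$711.89

Payment period 1: $5,003.45 +$31.00 interest = $5,034.45; pay $711.89 (+ $30.00 fee) → $4,322.56
Payment period 2: $4,322.56 +$31.00 interest = $4,353.56; pay $711.89 → $3,641.67
Payment period 3: $3,641.67 +$31.00 interest = $3,672.67; pay $711.89 → $2,960.78
Payment period 4: $2,960.78 +$31.00 interest = $2,991.78; pay $711.89 → $2,279.89
Payment period 5: $2,279.89 +$31.00 interest = $2,310.89; pay $711.89 → $1,599.00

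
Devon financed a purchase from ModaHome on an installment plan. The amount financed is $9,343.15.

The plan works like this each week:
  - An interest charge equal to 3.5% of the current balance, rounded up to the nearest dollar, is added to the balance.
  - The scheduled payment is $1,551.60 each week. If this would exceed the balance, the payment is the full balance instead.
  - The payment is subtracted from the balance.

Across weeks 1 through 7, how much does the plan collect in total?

$10,682.15

Week 1: opening $9,343.15; interest $328.00 → $9,671.15; payment $1,551.60; balance $8,119.55
Week 2: opening $8,119.55; interest $285.00 → $8,404.55; payment $1,551.60; balance $6,852.95
Week 3: opening $6,852.95; interest $240.00 → $7,092.95; payment $1,551.60; balance $5,541.35
Week 4: opening $5,541.35; interest $194.00 → $5,735.35; payment $1,551.60; balance $4,183.75
Week 5: opening $4,183.75; interest $147.00 → $4,330.75; payment $1,551.60; balance $2,779.15
Week 6: opening $2,779.15; interest $98.00 → $2,877.15; payment $1,551.60; balance $1,325.55
Week 7: opening $1,325.55; interest $47.00 → $1,372.55; payment $1,372.55; balance $0.00
Total paid: $10,682.15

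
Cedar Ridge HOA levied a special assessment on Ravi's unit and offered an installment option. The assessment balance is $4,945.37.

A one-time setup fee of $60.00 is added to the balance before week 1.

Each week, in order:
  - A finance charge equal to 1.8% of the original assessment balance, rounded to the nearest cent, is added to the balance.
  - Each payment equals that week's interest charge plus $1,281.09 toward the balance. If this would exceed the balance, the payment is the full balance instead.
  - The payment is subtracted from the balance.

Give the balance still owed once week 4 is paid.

# | Opening | Interest | Payment | End bal
1 | $5,005.37 | $89.02 | $1,370.11 | $3,724.28
2 | $3,724.28 | $89.02 | $1,370.11 | $2,443.19
3 | $2,443.19 | $89.02 | $1,370.11 | $1,162.10
4 | $1,162.10 | $89.02 | $1,251.12 | $0.00

$0.00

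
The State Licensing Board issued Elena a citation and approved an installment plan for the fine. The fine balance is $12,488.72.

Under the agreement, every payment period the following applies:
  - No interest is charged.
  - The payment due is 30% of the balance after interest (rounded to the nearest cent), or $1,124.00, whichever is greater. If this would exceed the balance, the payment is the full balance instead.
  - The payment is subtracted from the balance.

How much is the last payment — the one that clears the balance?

Payment period 1: opening $12,488.72; payment $3,746.62; balance $8,742.10
Payment period 2: opening $8,742.10; payment $2,622.63; balance $6,119.47
Payment period 3: opening $6,119.47; payment $1,835.84; balance $4,283.63
Payment period 4: opening $4,283.63; payment $1,285.09; balance $2,998.54
Payment period 5: opening $2,998.54; payment $1,124.00; balance $1,874.54
Payment period 6: opening $1,874.54; payment $1,124.00; balance $750.54
Payment period 7: opening $750.54; payment $750.54; balance $0.00

$750.54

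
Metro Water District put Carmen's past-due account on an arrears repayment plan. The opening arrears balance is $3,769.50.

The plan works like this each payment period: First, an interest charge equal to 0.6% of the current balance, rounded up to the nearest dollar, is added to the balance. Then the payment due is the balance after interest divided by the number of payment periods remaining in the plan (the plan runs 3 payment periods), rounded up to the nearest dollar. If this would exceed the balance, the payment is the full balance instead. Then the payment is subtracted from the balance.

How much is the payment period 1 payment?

Payment period 1: opening $3,769.50; interest $23.00 → $3,792.50; payment $1,265.00; balance $2,527.50

$1,265.00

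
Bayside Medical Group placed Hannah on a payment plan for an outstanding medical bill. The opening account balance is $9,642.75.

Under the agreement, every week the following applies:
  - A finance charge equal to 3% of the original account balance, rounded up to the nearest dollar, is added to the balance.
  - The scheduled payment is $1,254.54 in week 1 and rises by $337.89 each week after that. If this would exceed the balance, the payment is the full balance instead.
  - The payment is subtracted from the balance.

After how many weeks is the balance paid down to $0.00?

6

# | Opening | Interest | Payment | End bal
1 | $9,642.75 | $290.00 | $1,254.54 | $8,678.21
2 | $8,678.21 | $290.00 | $1,592.43 | $7,375.78
3 | $7,375.78 | $290.00 | $1,930.32 | $5,735.46
4 | $5,735.46 | $290.00 | $2,268.21 | $3,757.25
5 | $3,757.25 | $290.00 | $2,606.10 | $1,441.15
6 | $1,441.15 | $290.00 | $1,731.15 | $0.00
Balance reaches $0.00 in week 6.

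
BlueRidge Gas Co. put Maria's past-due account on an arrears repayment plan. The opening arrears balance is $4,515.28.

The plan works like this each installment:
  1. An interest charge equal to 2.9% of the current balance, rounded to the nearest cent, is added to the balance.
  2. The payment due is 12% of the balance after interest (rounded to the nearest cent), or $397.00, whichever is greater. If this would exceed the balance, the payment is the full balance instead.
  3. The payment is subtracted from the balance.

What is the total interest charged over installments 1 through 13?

$901.09

# | Opening | Interest | Payment | End bal
1 | $4,515.28 | $130.94 | $557.55 | $4,088.67
2 | $4,088.67 | $118.57 | $504.87 | $3,702.37
3 | $3,702.37 | $107.37 | $457.17 | $3,352.57
4 | $3,352.57 | $97.22 | $413.97 | $3,035.82
5 | $3,035.82 | $88.04 | $397.00 | $2,726.86
6 | $2,726.86 | $79.08 | $397.00 | $2,408.94
7 | $2,408.94 | $69.86 | $397.00 | $2,081.80
8 | $2,081.80 | $60.37 | $397.00 | $1,745.17
9 | $1,745.17 | $50.61 | $397.00 | $1,398.78
10 | $1,398.78 | $40.56 | $397.00 | $1,042.34
11 | $1,042.34 | $30.23 | $397.00 | $675.57
12 | $675.57 | $19.59 | $397.00 | $298.16
13 | $298.16 | $8.65 | $306.81 | $0.00
Total interest: $130.94 + $118.57 + $107.37 + $97.22 + $88.04 + $79.08 + $69.86 + $60.37 + $50.61 + $40.56 + $30.23 + $19.59 + $8.65 = $901.09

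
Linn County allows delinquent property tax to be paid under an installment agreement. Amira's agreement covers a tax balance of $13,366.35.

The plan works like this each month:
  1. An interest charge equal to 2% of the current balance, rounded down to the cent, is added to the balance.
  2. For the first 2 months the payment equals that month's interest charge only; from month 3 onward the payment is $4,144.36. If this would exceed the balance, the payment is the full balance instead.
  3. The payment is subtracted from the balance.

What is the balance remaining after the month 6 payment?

$0.00

# | Opening | Interest | Payment | End bal
1 | $13,366.35 | $267.32 | $267.32 | $13,366.35
2 | $13,366.35 | $267.32 | $267.32 | $13,366.35
3 | $13,366.35 | $267.32 | $4,144.36 | $9,489.31
4 | $9,489.31 | $189.78 | $4,144.36 | $5,534.73
5 | $5,534.73 | $110.69 | $4,144.36 | $1,501.06
6 | $1,501.06 | $30.02 | $1,531.08 | $0.00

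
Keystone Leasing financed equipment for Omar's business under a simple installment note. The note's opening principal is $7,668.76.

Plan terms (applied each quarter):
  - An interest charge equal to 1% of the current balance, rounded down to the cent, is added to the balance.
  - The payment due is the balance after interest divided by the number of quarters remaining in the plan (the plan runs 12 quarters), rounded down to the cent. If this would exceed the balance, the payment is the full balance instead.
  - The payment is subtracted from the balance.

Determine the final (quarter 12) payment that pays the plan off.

Quarter 1: opening $7,668.76; interest $76.68 → $7,745.44; payment $645.45; balance $7,099.99
Quarter 2: opening $7,099.99; interest $70.99 → $7,170.98; payment $651.90; balance $6,519.08
Quarter 3: opening $6,519.08; interest $65.19 → $6,584.27; payment $658.42; balance $5,925.85
Quarter 4: opening $5,925.85; interest $59.25 → $5,985.10; payment $665.01; balance $5,320.09
Quarter 5: opening $5,320.09; interest $53.20 → $5,373.29; payment $671.66; balance $4,701.63
Quarter 6: opening $4,701.63; interest $47.01 → $4,748.64; payment $678.37; balance $4,070.27
Quarter 7: opening $4,070.27; interest $40.70 → $4,110.97; payment $685.16; balance $3,425.81
Quarter 8: opening $3,425.81; interest $34.25 → $3,460.06; payment $692.01; balance $2,768.05
Quarter 9: opening $2,768.05; interest $27.68 → $2,795.73; payment $698.93; balance $2,096.80
Quarter 10: opening $2,096.80; interest $20.96 → $2,117.76; payment $705.92; balance $1,411.84
Quarter 11: opening $1,411.84; interest $14.11 → $1,425.95; payment $712.97; balance $712.98
Quarter 12: opening $712.98; interest $7.12 → $720.10; payment $720.10; balance $0.00

$720.10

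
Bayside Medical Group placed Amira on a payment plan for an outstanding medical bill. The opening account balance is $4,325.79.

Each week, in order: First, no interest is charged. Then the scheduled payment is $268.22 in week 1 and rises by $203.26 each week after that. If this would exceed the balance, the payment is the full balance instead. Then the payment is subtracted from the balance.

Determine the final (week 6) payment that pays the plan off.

Week 1: $4,325.79 − $268.22 → $4,057.57
Week 2: $4,057.57 − $471.48 → $3,586.09
Week 3: $3,586.09 − $674.74 → $2,911.35
Week 4: $2,911.35 − $878.00 → $2,033.35
Week 5: $2,033.35 − $1,081.26 → $952.09
Week 6: $952.09 − $952.09 → $0.00

$952.09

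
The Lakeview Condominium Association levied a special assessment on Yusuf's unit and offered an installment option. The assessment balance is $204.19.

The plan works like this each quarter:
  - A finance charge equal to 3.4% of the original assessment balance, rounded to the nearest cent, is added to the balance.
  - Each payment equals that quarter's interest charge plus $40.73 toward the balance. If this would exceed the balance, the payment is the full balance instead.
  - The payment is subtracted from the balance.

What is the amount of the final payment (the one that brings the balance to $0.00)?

$7.48

Quarter 1: opening $204.19; interest $6.94 → $211.13; payment $47.67; balance $163.46
Quarter 2: opening $163.46; interest $6.94 → $170.40; payment $47.67; balance $122.73
Quarter 3: opening $122.73; interest $6.94 → $129.67; payment $47.67; balance $82.00
Quarter 4: opening $82.00; interest $6.94 → $88.94; payment $47.67; balance $41.27
Quarter 5: opening $41.27; interest $6.94 → $48.21; payment $47.67; balance $0.54
Quarter 6: opening $0.54; interest $6.94 → $7.48; payment $7.48; balance $0.00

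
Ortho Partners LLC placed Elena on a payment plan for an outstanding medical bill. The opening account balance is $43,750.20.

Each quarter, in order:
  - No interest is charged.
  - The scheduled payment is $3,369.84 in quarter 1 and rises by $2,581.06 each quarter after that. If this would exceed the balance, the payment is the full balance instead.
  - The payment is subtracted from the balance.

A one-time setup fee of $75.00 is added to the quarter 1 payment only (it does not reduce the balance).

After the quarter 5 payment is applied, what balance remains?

# | Opening | Payment | Fee | End bal
1 | $43,750.20 | $3,369.84 | $75.00 | $40,380.36
2 | $40,380.36 | $5,950.90 | — | $34,429.46
3 | $34,429.46 | $8,531.96 | — | $25,897.50
4 | $25,897.50 | $11,113.02 | — | $14,784.48
5 | $14,784.48 | $13,694.08 | — | $1,090.40

$1,090.40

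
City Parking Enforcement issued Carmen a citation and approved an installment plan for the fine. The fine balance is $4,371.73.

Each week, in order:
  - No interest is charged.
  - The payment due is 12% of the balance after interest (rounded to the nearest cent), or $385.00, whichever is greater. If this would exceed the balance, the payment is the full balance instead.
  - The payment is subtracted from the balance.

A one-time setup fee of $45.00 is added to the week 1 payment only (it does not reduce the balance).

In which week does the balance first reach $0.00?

11

Week 1: opening $4,371.73; payment $524.61 (+ $45.00 fee); balance $3,847.12
Week 2: opening $3,847.12; payment $461.65; balance $3,385.47
Week 3: opening $3,385.47; payment $406.26; balance $2,979.21
Week 4: opening $2,979.21; payment $385.00; balance $2,594.21
Week 5: opening $2,594.21; payment $385.00; balance $2,209.21
Week 6: opening $2,209.21; payment $385.00; balance $1,824.21
Week 7: opening $1,824.21; payment $385.00; balance $1,439.21
Week 8: opening $1,439.21; payment $385.00; balance $1,054.21
Week 9: opening $1,054.21; payment $385.00; balance $669.21
Week 10: opening $669.21; payment $385.00; balance $284.21
Week 11: opening $284.21; payment $284.21; balance $0.00
Balance reaches $0.00 in week 11.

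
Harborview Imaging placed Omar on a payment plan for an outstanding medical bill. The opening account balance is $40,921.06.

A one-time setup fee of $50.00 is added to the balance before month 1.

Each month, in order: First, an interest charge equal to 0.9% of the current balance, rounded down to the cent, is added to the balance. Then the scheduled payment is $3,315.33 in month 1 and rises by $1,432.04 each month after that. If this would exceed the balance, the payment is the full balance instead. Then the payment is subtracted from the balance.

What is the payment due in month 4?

$7,611.45

# | Opening | Interest | Payment | End bal
1 | $40,971.06 | $368.73 | $3,315.33 | $38,024.46
2 | $38,024.46 | $342.22 | $4,747.37 | $33,619.31
3 | $33,619.31 | $302.57 | $6,179.41 | $27,742.47
4 | $27,742.47 | $249.68 | $7,611.45 | $20,380.70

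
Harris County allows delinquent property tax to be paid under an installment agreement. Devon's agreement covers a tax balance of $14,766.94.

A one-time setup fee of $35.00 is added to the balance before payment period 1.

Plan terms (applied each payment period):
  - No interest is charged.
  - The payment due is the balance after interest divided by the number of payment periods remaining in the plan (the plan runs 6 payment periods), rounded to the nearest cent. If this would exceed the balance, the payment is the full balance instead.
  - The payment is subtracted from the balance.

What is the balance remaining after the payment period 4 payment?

$4,933.98

Payment period 1: $14,801.94 − $2,466.99 → $12,334.95
Payment period 2: $12,334.95 − $2,466.99 → $9,867.96
Payment period 3: $9,867.96 − $2,466.99 → $7,400.97
Payment period 4: $7,400.97 − $2,466.99 → $4,933.98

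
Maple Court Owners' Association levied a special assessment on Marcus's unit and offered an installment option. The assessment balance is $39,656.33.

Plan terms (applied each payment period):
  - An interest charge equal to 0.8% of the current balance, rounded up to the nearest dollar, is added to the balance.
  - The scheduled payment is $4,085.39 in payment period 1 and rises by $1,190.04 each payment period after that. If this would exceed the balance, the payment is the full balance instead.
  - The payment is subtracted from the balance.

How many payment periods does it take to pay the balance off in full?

6

Payment period 1: $39,656.33 +$318.00 interest = $39,974.33; pay $4,085.39 → $35,888.94
Payment period 2: $35,888.94 +$288.00 interest = $36,176.94; pay $5,275.43 → $30,901.51
Payment period 3: $30,901.51 +$248.00 interest = $31,149.51; pay $6,465.47 → $24,684.04
Payment period 4: $24,684.04 +$198.00 interest = $24,882.04; pay $7,655.51 → $17,226.53
Payment period 5: $17,226.53 +$138.00 interest = $17,364.53; pay $8,845.55 → $8,518.98
Payment period 6: $8,518.98 +$69.00 interest = $8,587.98; pay $8,587.98 → $0.00
Balance reaches $0.00 in payment period 6.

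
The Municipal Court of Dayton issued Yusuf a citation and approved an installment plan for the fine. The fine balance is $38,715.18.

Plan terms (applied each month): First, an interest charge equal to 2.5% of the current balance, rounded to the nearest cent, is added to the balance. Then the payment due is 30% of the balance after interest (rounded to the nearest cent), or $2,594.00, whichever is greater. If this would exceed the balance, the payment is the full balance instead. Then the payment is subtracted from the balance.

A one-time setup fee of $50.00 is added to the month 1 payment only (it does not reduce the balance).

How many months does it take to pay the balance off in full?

8

Month 1: opening $38,715.18; interest $967.88 → $39,683.06; payment $11,904.92 (+ $50.00 fee); balance $27,778.14
Month 2: opening $27,778.14; interest $694.45 → $28,472.59; payment $8,541.78; balance $19,930.81
Month 3: opening $19,930.81; interest $498.27 → $20,429.08; payment $6,128.72; balance $14,300.36
Month 4: opening $14,300.36; interest $357.51 → $14,657.87; payment $4,397.36; balance $10,260.51
Month 5: opening $10,260.51; interest $256.51 → $10,517.02; payment $3,155.11; balance $7,361.91
Month 6: opening $7,361.91; interest $184.05 → $7,545.96; payment $2,594.00; balance $4,951.96
Month 7: opening $4,951.96; interest $123.80 → $5,075.76; payment $2,594.00; balance $2,481.76
Month 8: opening $2,481.76; interest $62.04 → $2,543.80; payment $2,543.80; balance $0.00
Balance reaches $0.00 in month 8.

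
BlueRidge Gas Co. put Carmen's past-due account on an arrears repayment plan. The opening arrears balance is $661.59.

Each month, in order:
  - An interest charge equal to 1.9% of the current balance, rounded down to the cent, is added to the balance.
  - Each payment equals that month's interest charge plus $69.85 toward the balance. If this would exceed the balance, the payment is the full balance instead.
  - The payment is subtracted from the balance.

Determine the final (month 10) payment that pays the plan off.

$33.56

# | Opening | Interest | Payment | End bal
1 | $661.59 | $12.57 | $82.42 | $591.74
2 | $591.74 | $11.24 | $81.09 | $521.89
3 | $521.89 | $9.91 | $79.76 | $452.04
4 | $452.04 | $8.58 | $78.43 | $382.19
5 | $382.19 | $7.26 | $77.11 | $312.34
6 | $312.34 | $5.93 | $75.78 | $242.49
7 | $242.49 | $4.60 | $74.45 | $172.64
8 | $172.64 | $3.28 | $73.13 | $102.79
9 | $102.79 | $1.95 | $71.80 | $32.94
10 | $32.94 | $0.62 | $33.56 | $0.00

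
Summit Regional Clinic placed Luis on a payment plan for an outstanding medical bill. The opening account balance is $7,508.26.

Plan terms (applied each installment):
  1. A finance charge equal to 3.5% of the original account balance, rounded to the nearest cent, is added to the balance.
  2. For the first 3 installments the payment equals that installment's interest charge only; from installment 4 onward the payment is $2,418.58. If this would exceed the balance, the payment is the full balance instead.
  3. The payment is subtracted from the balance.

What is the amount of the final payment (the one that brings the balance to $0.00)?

# | Opening | Interest | Payment | End bal
1 | $7,508.26 | $262.79 | $262.79 | $7,508.26
2 | $7,508.26 | $262.79 | $262.79 | $7,508.26
3 | $7,508.26 | $262.79 | $262.79 | $7,508.26
4 | $7,508.26 | $262.79 | $2,418.58 | $5,352.47
5 | $5,352.47 | $262.79 | $2,418.58 | $3,196.68
6 | $3,196.68 | $262.79 | $2,418.58 | $1,040.89
7 | $1,040.89 | $262.79 | $1,303.68 | $0.00

$1,303.68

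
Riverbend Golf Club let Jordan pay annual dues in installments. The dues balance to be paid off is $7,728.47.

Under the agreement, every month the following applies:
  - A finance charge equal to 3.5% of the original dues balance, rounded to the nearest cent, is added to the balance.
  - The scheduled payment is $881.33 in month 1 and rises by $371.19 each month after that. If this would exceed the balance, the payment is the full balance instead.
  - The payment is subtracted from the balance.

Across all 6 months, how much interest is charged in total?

# | Opening | Interest | Payment | End bal
1 | $7,728.47 | $270.50 | $881.33 | $7,117.64
2 | $7,117.64 | $270.50 | $1,252.52 | $6,135.62
3 | $6,135.62 | $270.50 | $1,623.71 | $4,782.41
4 | $4,782.41 | $270.50 | $1,994.90 | $3,058.01
5 | $3,058.01 | $270.50 | $2,366.09 | $962.42
6 | $962.42 | $270.50 | $1,232.92 | $0.00
Total interest: $270.50 + $270.50 + $270.50 + $270.50 + $270.50 + $270.50 = $1,623.00

$1,623.00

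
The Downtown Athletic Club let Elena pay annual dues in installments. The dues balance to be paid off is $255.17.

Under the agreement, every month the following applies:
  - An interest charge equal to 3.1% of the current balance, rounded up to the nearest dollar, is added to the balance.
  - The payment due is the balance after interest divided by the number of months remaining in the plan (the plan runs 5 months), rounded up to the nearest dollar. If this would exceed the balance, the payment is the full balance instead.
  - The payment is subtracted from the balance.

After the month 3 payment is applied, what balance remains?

$111.17

# | Opening | Interest | Payment | End bal
1 | $255.17 | $8.00 | $53.00 | $210.17
2 | $210.17 | $7.00 | $55.00 | $162.17
3 | $162.17 | $6.00 | $57.00 | $111.17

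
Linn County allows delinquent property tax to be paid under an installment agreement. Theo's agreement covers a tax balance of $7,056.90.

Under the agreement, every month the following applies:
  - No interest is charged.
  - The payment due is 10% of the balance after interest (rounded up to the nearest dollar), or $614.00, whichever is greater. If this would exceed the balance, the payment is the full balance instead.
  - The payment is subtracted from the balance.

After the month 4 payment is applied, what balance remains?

Month 1: opening $7,056.90; payment $706.00; balance $6,350.90
Month 2: opening $6,350.90; payment $636.00; balance $5,714.90
Month 3: opening $5,714.90; payment $614.00; balance $5,100.90
Month 4: opening $5,100.90; payment $614.00; balance $4,486.90

$4,486.90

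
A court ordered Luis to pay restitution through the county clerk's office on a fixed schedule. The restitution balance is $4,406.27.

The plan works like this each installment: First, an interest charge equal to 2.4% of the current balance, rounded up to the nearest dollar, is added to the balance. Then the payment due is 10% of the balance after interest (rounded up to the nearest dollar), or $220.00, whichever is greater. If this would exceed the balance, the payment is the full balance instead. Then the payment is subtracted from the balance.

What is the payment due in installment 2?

Installment 1: opening $4,406.27; interest $106.00 → $4,512.27; payment $452.00; balance $4,060.27
Installment 2: opening $4,060.27; interest $98.00 → $4,158.27; payment $416.00; balance $3,742.27

$416.00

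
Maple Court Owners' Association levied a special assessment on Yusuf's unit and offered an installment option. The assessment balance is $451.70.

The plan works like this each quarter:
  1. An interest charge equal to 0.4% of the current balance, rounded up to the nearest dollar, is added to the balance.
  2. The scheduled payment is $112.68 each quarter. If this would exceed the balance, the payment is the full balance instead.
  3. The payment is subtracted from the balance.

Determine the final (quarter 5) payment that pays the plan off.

$7.98

Quarter 1: opening $451.70; interest $2.00 → $453.70; payment $112.68; balance $341.02
Quarter 2: opening $341.02; interest $2.00 → $343.02; payment $112.68; balance $230.34
Quarter 3: opening $230.34; interest $1.00 → $231.34; payment $112.68; balance $118.66
Quarter 4: opening $118.66; interest $1.00 → $119.66; payment $112.68; balance $6.98
Quarter 5: opening $6.98; interest $1.00 → $7.98; payment $7.98; balance $0.00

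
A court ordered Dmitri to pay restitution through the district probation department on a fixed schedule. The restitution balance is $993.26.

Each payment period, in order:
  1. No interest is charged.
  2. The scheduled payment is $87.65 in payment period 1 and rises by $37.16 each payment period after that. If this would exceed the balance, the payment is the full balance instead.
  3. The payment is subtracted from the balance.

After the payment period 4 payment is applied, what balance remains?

$419.70

Payment period 1: opening $993.26; payment $87.65; balance $905.61
Payment period 2: opening $905.61; payment $124.81; balance $780.80
Payment period 3: opening $780.80; payment $161.97; balance $618.83
Payment period 4: opening $618.83; payment $199.13; balance $419.70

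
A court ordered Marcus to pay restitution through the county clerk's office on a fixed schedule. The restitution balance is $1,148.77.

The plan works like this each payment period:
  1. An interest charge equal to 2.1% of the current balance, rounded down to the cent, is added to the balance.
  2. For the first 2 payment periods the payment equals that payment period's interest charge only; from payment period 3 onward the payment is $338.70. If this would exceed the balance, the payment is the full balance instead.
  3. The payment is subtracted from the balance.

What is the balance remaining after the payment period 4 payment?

$513.00

Payment period 1: opening $1,148.77; interest $24.12 → $1,172.89; payment $24.12; balance $1,148.77
Payment period 2: opening $1,148.77; interest $24.12 → $1,172.89; payment $24.12; balance $1,148.77
Payment period 3: opening $1,148.77; interest $24.12 → $1,172.89; payment $338.70; balance $834.19
Payment period 4: opening $834.19; interest $17.51 → $851.70; payment $338.70; balance $513.00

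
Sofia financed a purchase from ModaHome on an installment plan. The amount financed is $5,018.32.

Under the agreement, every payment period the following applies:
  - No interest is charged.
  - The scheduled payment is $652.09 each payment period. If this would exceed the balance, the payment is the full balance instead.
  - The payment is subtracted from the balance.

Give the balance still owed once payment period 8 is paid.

$0.00

Payment period 1: opening $5,018.32; payment $652.09; balance $4,366.23
Payment period 2: opening $4,366.23; payment $652.09; balance $3,714.14
Payment period 3: opening $3,714.14; payment $652.09; balance $3,062.05
Payment period 4: opening $3,062.05; payment $652.09; balance $2,409.96
Payment period 5: opening $2,409.96; payment $652.09; balance $1,757.87
Payment period 6: opening $1,757.87; payment $652.09; balance $1,105.78
Payment period 7: opening $1,105.78; payment $652.09; balance $453.69
Payment period 8: opening $453.69; payment $453.69; balance $0.00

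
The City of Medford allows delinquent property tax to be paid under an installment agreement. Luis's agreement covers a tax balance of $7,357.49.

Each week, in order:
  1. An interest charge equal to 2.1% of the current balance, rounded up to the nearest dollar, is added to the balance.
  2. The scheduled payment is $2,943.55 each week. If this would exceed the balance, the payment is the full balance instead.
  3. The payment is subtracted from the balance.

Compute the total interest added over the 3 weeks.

$288.00

Week 1: opening $7,357.49; interest $155.00 → $7,512.49; payment $2,943.55; balance $4,568.94
Week 2: opening $4,568.94; interest $96.00 → $4,664.94; payment $2,943.55; balance $1,721.39
Week 3: opening $1,721.39; interest $37.00 → $1,758.39; payment $1,758.39; balance $0.00
Total interest: $155.00 + $96.00 + $37.00 = $288.00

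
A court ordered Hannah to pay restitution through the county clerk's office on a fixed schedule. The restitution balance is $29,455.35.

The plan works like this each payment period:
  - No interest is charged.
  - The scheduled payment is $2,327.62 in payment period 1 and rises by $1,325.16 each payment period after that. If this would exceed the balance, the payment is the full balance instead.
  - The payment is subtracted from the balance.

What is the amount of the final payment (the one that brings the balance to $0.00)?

Payment period 1: opening $29,455.35; payment $2,327.62; balance $27,127.73
Payment period 2: opening $27,127.73; payment $3,652.78; balance $23,474.95
Payment period 3: opening $23,474.95; payment $4,977.94; balance $18,497.01
Payment period 4: opening $18,497.01; payment $6,303.10; balance $12,193.91
Payment period 5: opening $12,193.91; payment $7,628.26; balance $4,565.65
Payment period 6: opening $4,565.65; payment $4,565.65; balance $0.00

$4,565.65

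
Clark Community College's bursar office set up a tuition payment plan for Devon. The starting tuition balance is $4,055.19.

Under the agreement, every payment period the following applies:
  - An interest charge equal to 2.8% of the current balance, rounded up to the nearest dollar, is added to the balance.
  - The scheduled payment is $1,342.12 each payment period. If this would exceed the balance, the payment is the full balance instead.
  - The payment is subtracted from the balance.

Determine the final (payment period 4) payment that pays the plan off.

$274.83

Payment period 1: opening $4,055.19; interest $114.00 → $4,169.19; payment $1,342.12; balance $2,827.07
Payment period 2: opening $2,827.07; interest $80.00 → $2,907.07; payment $1,342.12; balance $1,564.95
Payment period 3: opening $1,564.95; interest $44.00 → $1,608.95; payment $1,342.12; balance $266.83
Payment period 4: opening $266.83; interest $8.00 → $274.83; payment $274.83; balance $0.00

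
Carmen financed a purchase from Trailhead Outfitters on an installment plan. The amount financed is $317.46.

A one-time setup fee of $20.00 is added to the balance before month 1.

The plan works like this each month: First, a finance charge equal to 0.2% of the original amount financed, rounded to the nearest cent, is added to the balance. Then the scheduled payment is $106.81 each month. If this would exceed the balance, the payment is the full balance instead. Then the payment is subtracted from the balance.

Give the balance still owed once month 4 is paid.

Month 1: opening $337.46; interest $0.63 → $338.09; payment $106.81; balance $231.28
Month 2: opening $231.28; interest $0.63 → $231.91; payment $106.81; balance $125.10
Month 3: opening $125.10; interest $0.63 → $125.73; payment $106.81; balance $18.92
Month 4: opening $18.92; interest $0.63 → $19.55; payment $19.55; balance $0.00

$0.00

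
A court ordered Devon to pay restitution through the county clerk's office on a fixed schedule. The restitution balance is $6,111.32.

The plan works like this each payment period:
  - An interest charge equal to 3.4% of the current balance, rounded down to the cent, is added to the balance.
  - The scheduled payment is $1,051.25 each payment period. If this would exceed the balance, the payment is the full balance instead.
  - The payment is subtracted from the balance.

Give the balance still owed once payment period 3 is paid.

Payment period 1: opening $6,111.32; interest $207.78 → $6,319.10; payment $1,051.25; balance $5,267.85
Payment period 2: opening $5,267.85; interest $179.10 → $5,446.95; payment $1,051.25; balance $4,395.70
Payment period 3: opening $4,395.70; interest $149.45 → $4,545.15; payment $1,051.25; balance $3,493.90

$3,493.90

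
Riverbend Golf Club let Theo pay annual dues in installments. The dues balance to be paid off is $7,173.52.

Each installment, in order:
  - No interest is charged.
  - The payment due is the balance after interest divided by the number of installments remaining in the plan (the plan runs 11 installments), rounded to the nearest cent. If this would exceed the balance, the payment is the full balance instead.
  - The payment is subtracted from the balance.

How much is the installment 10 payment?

Installment 1: opening $7,173.52; payment $652.14; balance $6,521.38
Installment 2: opening $6,521.38; payment $652.14; balance $5,869.24
Installment 3: opening $5,869.24; payment $652.14; balance $5,217.10
Installment 4: opening $5,217.10; payment $652.14; balance $4,564.96
Installment 5: opening $4,564.96; payment $652.14; balance $3,912.82
Installment 6: opening $3,912.82; payment $652.14; balance $3,260.68
Installment 7: opening $3,260.68; payment $652.14; balance $2,608.54
Installment 8: opening $2,608.54; payment $652.14; balance $1,956.40
Installment 9: opening $1,956.40; payment $652.13; balance $1,304.27
Installment 10: opening $1,304.27; payment $652.14; balance $652.13

$652.14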